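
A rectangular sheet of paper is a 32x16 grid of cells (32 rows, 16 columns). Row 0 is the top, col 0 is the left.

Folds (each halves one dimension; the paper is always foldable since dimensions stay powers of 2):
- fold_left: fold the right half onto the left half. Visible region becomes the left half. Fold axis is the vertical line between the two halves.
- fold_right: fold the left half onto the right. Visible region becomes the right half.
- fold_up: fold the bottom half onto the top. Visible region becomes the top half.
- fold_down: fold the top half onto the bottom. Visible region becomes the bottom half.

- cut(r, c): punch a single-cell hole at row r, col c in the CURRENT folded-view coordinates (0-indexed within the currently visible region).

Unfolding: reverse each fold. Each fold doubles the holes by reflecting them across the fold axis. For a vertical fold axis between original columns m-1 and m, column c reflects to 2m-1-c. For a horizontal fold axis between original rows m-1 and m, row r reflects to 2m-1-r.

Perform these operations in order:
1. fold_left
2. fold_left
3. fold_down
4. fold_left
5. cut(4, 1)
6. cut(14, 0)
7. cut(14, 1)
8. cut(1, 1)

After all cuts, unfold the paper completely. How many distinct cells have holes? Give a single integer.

Answer: 64

Derivation:
Op 1 fold_left: fold axis v@8; visible region now rows[0,32) x cols[0,8) = 32x8
Op 2 fold_left: fold axis v@4; visible region now rows[0,32) x cols[0,4) = 32x4
Op 3 fold_down: fold axis h@16; visible region now rows[16,32) x cols[0,4) = 16x4
Op 4 fold_left: fold axis v@2; visible region now rows[16,32) x cols[0,2) = 16x2
Op 5 cut(4, 1): punch at orig (20,1); cuts so far [(20, 1)]; region rows[16,32) x cols[0,2) = 16x2
Op 6 cut(14, 0): punch at orig (30,0); cuts so far [(20, 1), (30, 0)]; region rows[16,32) x cols[0,2) = 16x2
Op 7 cut(14, 1): punch at orig (30,1); cuts so far [(20, 1), (30, 0), (30, 1)]; region rows[16,32) x cols[0,2) = 16x2
Op 8 cut(1, 1): punch at orig (17,1); cuts so far [(17, 1), (20, 1), (30, 0), (30, 1)]; region rows[16,32) x cols[0,2) = 16x2
Unfold 1 (reflect across v@2): 8 holes -> [(17, 1), (17, 2), (20, 1), (20, 2), (30, 0), (30, 1), (30, 2), (30, 3)]
Unfold 2 (reflect across h@16): 16 holes -> [(1, 0), (1, 1), (1, 2), (1, 3), (11, 1), (11, 2), (14, 1), (14, 2), (17, 1), (17, 2), (20, 1), (20, 2), (30, 0), (30, 1), (30, 2), (30, 3)]
Unfold 3 (reflect across v@4): 32 holes -> [(1, 0), (1, 1), (1, 2), (1, 3), (1, 4), (1, 5), (1, 6), (1, 7), (11, 1), (11, 2), (11, 5), (11, 6), (14, 1), (14, 2), (14, 5), (14, 6), (17, 1), (17, 2), (17, 5), (17, 6), (20, 1), (20, 2), (20, 5), (20, 6), (30, 0), (30, 1), (30, 2), (30, 3), (30, 4), (30, 5), (30, 6), (30, 7)]
Unfold 4 (reflect across v@8): 64 holes -> [(1, 0), (1, 1), (1, 2), (1, 3), (1, 4), (1, 5), (1, 6), (1, 7), (1, 8), (1, 9), (1, 10), (1, 11), (1, 12), (1, 13), (1, 14), (1, 15), (11, 1), (11, 2), (11, 5), (11, 6), (11, 9), (11, 10), (11, 13), (11, 14), (14, 1), (14, 2), (14, 5), (14, 6), (14, 9), (14, 10), (14, 13), (14, 14), (17, 1), (17, 2), (17, 5), (17, 6), (17, 9), (17, 10), (17, 13), (17, 14), (20, 1), (20, 2), (20, 5), (20, 6), (20, 9), (20, 10), (20, 13), (20, 14), (30, 0), (30, 1), (30, 2), (30, 3), (30, 4), (30, 5), (30, 6), (30, 7), (30, 8), (30, 9), (30, 10), (30, 11), (30, 12), (30, 13), (30, 14), (30, 15)]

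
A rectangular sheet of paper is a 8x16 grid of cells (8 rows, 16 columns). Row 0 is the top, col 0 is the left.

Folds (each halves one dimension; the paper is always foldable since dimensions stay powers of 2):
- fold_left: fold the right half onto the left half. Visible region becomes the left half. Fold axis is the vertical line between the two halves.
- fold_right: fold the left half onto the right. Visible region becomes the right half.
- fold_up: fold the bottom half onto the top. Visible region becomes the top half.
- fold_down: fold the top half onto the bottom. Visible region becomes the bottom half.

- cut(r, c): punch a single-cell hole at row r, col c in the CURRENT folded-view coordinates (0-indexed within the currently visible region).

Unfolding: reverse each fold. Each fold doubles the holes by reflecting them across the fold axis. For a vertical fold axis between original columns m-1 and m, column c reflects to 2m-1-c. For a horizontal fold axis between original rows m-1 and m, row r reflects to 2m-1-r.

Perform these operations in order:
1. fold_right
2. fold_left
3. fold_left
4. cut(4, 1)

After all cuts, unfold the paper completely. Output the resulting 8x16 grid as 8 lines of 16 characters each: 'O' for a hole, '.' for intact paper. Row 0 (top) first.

Op 1 fold_right: fold axis v@8; visible region now rows[0,8) x cols[8,16) = 8x8
Op 2 fold_left: fold axis v@12; visible region now rows[0,8) x cols[8,12) = 8x4
Op 3 fold_left: fold axis v@10; visible region now rows[0,8) x cols[8,10) = 8x2
Op 4 cut(4, 1): punch at orig (4,9); cuts so far [(4, 9)]; region rows[0,8) x cols[8,10) = 8x2
Unfold 1 (reflect across v@10): 2 holes -> [(4, 9), (4, 10)]
Unfold 2 (reflect across v@12): 4 holes -> [(4, 9), (4, 10), (4, 13), (4, 14)]
Unfold 3 (reflect across v@8): 8 holes -> [(4, 1), (4, 2), (4, 5), (4, 6), (4, 9), (4, 10), (4, 13), (4, 14)]

Answer: ................
................
................
................
.OO..OO..OO..OO.
................
................
................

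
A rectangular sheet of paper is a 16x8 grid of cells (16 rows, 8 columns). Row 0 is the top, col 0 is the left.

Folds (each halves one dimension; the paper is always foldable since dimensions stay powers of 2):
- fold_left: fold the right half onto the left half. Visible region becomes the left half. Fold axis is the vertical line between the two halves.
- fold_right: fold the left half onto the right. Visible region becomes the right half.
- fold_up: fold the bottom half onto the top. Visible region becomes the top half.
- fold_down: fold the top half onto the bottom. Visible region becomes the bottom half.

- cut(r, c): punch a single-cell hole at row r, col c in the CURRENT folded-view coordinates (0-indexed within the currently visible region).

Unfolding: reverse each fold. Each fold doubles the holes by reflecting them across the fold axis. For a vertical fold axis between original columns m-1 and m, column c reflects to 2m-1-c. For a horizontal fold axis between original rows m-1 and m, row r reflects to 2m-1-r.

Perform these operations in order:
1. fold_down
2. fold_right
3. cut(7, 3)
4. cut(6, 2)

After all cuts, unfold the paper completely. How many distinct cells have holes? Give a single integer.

Answer: 8

Derivation:
Op 1 fold_down: fold axis h@8; visible region now rows[8,16) x cols[0,8) = 8x8
Op 2 fold_right: fold axis v@4; visible region now rows[8,16) x cols[4,8) = 8x4
Op 3 cut(7, 3): punch at orig (15,7); cuts so far [(15, 7)]; region rows[8,16) x cols[4,8) = 8x4
Op 4 cut(6, 2): punch at orig (14,6); cuts so far [(14, 6), (15, 7)]; region rows[8,16) x cols[4,8) = 8x4
Unfold 1 (reflect across v@4): 4 holes -> [(14, 1), (14, 6), (15, 0), (15, 7)]
Unfold 2 (reflect across h@8): 8 holes -> [(0, 0), (0, 7), (1, 1), (1, 6), (14, 1), (14, 6), (15, 0), (15, 7)]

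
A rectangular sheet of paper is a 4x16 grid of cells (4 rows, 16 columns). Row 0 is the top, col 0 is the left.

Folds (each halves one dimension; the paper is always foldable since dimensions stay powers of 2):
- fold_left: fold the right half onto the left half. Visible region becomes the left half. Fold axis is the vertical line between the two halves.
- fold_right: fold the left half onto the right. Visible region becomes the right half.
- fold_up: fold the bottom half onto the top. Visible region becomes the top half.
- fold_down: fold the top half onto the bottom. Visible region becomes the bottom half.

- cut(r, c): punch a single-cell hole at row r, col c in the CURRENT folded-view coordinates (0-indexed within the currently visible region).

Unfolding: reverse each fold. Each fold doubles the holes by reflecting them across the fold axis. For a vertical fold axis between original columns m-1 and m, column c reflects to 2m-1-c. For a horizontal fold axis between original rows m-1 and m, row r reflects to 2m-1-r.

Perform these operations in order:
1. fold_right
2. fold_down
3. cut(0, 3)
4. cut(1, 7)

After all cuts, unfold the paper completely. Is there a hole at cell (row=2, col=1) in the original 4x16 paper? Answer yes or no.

Answer: no

Derivation:
Op 1 fold_right: fold axis v@8; visible region now rows[0,4) x cols[8,16) = 4x8
Op 2 fold_down: fold axis h@2; visible region now rows[2,4) x cols[8,16) = 2x8
Op 3 cut(0, 3): punch at orig (2,11); cuts so far [(2, 11)]; region rows[2,4) x cols[8,16) = 2x8
Op 4 cut(1, 7): punch at orig (3,15); cuts so far [(2, 11), (3, 15)]; region rows[2,4) x cols[8,16) = 2x8
Unfold 1 (reflect across h@2): 4 holes -> [(0, 15), (1, 11), (2, 11), (3, 15)]
Unfold 2 (reflect across v@8): 8 holes -> [(0, 0), (0, 15), (1, 4), (1, 11), (2, 4), (2, 11), (3, 0), (3, 15)]
Holes: [(0, 0), (0, 15), (1, 4), (1, 11), (2, 4), (2, 11), (3, 0), (3, 15)]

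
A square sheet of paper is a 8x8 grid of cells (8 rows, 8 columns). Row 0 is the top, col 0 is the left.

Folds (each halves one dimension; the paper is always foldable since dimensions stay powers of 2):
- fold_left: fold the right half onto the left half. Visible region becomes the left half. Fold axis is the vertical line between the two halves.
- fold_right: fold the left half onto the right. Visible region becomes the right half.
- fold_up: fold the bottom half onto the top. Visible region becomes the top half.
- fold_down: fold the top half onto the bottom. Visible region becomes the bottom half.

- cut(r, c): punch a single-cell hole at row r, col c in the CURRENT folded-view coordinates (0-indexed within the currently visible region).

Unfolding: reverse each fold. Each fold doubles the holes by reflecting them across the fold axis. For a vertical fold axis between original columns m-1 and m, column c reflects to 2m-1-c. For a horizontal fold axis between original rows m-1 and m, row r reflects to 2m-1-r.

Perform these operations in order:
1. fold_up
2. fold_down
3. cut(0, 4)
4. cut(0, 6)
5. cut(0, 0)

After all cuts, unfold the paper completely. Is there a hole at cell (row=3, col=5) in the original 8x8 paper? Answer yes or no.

Op 1 fold_up: fold axis h@4; visible region now rows[0,4) x cols[0,8) = 4x8
Op 2 fold_down: fold axis h@2; visible region now rows[2,4) x cols[0,8) = 2x8
Op 3 cut(0, 4): punch at orig (2,4); cuts so far [(2, 4)]; region rows[2,4) x cols[0,8) = 2x8
Op 4 cut(0, 6): punch at orig (2,6); cuts so far [(2, 4), (2, 6)]; region rows[2,4) x cols[0,8) = 2x8
Op 5 cut(0, 0): punch at orig (2,0); cuts so far [(2, 0), (2, 4), (2, 6)]; region rows[2,4) x cols[0,8) = 2x8
Unfold 1 (reflect across h@2): 6 holes -> [(1, 0), (1, 4), (1, 6), (2, 0), (2, 4), (2, 6)]
Unfold 2 (reflect across h@4): 12 holes -> [(1, 0), (1, 4), (1, 6), (2, 0), (2, 4), (2, 6), (5, 0), (5, 4), (5, 6), (6, 0), (6, 4), (6, 6)]
Holes: [(1, 0), (1, 4), (1, 6), (2, 0), (2, 4), (2, 6), (5, 0), (5, 4), (5, 6), (6, 0), (6, 4), (6, 6)]

Answer: no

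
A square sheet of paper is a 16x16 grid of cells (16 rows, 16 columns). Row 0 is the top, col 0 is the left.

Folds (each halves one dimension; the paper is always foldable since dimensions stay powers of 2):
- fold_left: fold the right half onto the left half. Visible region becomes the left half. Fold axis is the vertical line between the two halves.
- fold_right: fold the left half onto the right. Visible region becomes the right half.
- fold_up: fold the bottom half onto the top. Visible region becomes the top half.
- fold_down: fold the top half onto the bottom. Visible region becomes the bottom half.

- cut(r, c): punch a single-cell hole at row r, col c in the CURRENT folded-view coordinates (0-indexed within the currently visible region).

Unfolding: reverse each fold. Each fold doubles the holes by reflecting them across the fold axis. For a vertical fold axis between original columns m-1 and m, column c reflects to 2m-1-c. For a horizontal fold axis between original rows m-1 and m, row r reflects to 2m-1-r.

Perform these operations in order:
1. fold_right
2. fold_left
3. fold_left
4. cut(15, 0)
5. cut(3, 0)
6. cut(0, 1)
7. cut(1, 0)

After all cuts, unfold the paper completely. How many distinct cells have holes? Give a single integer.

Answer: 32

Derivation:
Op 1 fold_right: fold axis v@8; visible region now rows[0,16) x cols[8,16) = 16x8
Op 2 fold_left: fold axis v@12; visible region now rows[0,16) x cols[8,12) = 16x4
Op 3 fold_left: fold axis v@10; visible region now rows[0,16) x cols[8,10) = 16x2
Op 4 cut(15, 0): punch at orig (15,8); cuts so far [(15, 8)]; region rows[0,16) x cols[8,10) = 16x2
Op 5 cut(3, 0): punch at orig (3,8); cuts so far [(3, 8), (15, 8)]; region rows[0,16) x cols[8,10) = 16x2
Op 6 cut(0, 1): punch at orig (0,9); cuts so far [(0, 9), (3, 8), (15, 8)]; region rows[0,16) x cols[8,10) = 16x2
Op 7 cut(1, 0): punch at orig (1,8); cuts so far [(0, 9), (1, 8), (3, 8), (15, 8)]; region rows[0,16) x cols[8,10) = 16x2
Unfold 1 (reflect across v@10): 8 holes -> [(0, 9), (0, 10), (1, 8), (1, 11), (3, 8), (3, 11), (15, 8), (15, 11)]
Unfold 2 (reflect across v@12): 16 holes -> [(0, 9), (0, 10), (0, 13), (0, 14), (1, 8), (1, 11), (1, 12), (1, 15), (3, 8), (3, 11), (3, 12), (3, 15), (15, 8), (15, 11), (15, 12), (15, 15)]
Unfold 3 (reflect across v@8): 32 holes -> [(0, 1), (0, 2), (0, 5), (0, 6), (0, 9), (0, 10), (0, 13), (0, 14), (1, 0), (1, 3), (1, 4), (1, 7), (1, 8), (1, 11), (1, 12), (1, 15), (3, 0), (3, 3), (3, 4), (3, 7), (3, 8), (3, 11), (3, 12), (3, 15), (15, 0), (15, 3), (15, 4), (15, 7), (15, 8), (15, 11), (15, 12), (15, 15)]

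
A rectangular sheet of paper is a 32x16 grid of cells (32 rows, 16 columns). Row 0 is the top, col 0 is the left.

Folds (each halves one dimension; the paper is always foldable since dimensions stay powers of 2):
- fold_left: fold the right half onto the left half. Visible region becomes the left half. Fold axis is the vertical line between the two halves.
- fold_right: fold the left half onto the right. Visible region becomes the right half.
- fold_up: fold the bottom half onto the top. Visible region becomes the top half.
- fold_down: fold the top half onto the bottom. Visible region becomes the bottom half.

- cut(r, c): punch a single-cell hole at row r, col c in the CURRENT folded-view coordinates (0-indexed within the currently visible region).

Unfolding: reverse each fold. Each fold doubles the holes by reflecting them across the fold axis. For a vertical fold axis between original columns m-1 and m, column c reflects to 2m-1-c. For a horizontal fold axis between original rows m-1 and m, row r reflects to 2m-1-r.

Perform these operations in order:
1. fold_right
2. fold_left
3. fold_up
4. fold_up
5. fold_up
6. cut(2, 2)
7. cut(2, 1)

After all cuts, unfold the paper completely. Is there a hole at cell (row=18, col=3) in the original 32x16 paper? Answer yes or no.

Answer: no

Derivation:
Op 1 fold_right: fold axis v@8; visible region now rows[0,32) x cols[8,16) = 32x8
Op 2 fold_left: fold axis v@12; visible region now rows[0,32) x cols[8,12) = 32x4
Op 3 fold_up: fold axis h@16; visible region now rows[0,16) x cols[8,12) = 16x4
Op 4 fold_up: fold axis h@8; visible region now rows[0,8) x cols[8,12) = 8x4
Op 5 fold_up: fold axis h@4; visible region now rows[0,4) x cols[8,12) = 4x4
Op 6 cut(2, 2): punch at orig (2,10); cuts so far [(2, 10)]; region rows[0,4) x cols[8,12) = 4x4
Op 7 cut(2, 1): punch at orig (2,9); cuts so far [(2, 9), (2, 10)]; region rows[0,4) x cols[8,12) = 4x4
Unfold 1 (reflect across h@4): 4 holes -> [(2, 9), (2, 10), (5, 9), (5, 10)]
Unfold 2 (reflect across h@8): 8 holes -> [(2, 9), (2, 10), (5, 9), (5, 10), (10, 9), (10, 10), (13, 9), (13, 10)]
Unfold 3 (reflect across h@16): 16 holes -> [(2, 9), (2, 10), (5, 9), (5, 10), (10, 9), (10, 10), (13, 9), (13, 10), (18, 9), (18, 10), (21, 9), (21, 10), (26, 9), (26, 10), (29, 9), (29, 10)]
Unfold 4 (reflect across v@12): 32 holes -> [(2, 9), (2, 10), (2, 13), (2, 14), (5, 9), (5, 10), (5, 13), (5, 14), (10, 9), (10, 10), (10, 13), (10, 14), (13, 9), (13, 10), (13, 13), (13, 14), (18, 9), (18, 10), (18, 13), (18, 14), (21, 9), (21, 10), (21, 13), (21, 14), (26, 9), (26, 10), (26, 13), (26, 14), (29, 9), (29, 10), (29, 13), (29, 14)]
Unfold 5 (reflect across v@8): 64 holes -> [(2, 1), (2, 2), (2, 5), (2, 6), (2, 9), (2, 10), (2, 13), (2, 14), (5, 1), (5, 2), (5, 5), (5, 6), (5, 9), (5, 10), (5, 13), (5, 14), (10, 1), (10, 2), (10, 5), (10, 6), (10, 9), (10, 10), (10, 13), (10, 14), (13, 1), (13, 2), (13, 5), (13, 6), (13, 9), (13, 10), (13, 13), (13, 14), (18, 1), (18, 2), (18, 5), (18, 6), (18, 9), (18, 10), (18, 13), (18, 14), (21, 1), (21, 2), (21, 5), (21, 6), (21, 9), (21, 10), (21, 13), (21, 14), (26, 1), (26, 2), (26, 5), (26, 6), (26, 9), (26, 10), (26, 13), (26, 14), (29, 1), (29, 2), (29, 5), (29, 6), (29, 9), (29, 10), (29, 13), (29, 14)]
Holes: [(2, 1), (2, 2), (2, 5), (2, 6), (2, 9), (2, 10), (2, 13), (2, 14), (5, 1), (5, 2), (5, 5), (5, 6), (5, 9), (5, 10), (5, 13), (5, 14), (10, 1), (10, 2), (10, 5), (10, 6), (10, 9), (10, 10), (10, 13), (10, 14), (13, 1), (13, 2), (13, 5), (13, 6), (13, 9), (13, 10), (13, 13), (13, 14), (18, 1), (18, 2), (18, 5), (18, 6), (18, 9), (18, 10), (18, 13), (18, 14), (21, 1), (21, 2), (21, 5), (21, 6), (21, 9), (21, 10), (21, 13), (21, 14), (26, 1), (26, 2), (26, 5), (26, 6), (26, 9), (26, 10), (26, 13), (26, 14), (29, 1), (29, 2), (29, 5), (29, 6), (29, 9), (29, 10), (29, 13), (29, 14)]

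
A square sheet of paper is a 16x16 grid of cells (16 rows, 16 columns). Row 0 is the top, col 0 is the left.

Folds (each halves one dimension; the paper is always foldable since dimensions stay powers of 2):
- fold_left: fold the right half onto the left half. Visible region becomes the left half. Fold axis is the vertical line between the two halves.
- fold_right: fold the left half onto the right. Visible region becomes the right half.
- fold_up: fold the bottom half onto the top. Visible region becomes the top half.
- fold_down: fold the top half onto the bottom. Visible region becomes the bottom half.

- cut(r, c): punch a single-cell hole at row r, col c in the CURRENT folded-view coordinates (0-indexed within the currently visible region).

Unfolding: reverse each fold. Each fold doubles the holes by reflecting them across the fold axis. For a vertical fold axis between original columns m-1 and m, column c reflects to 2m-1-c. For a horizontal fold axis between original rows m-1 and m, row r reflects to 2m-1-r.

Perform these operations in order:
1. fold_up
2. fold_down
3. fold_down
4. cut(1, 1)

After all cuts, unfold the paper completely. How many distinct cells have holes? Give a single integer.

Answer: 8

Derivation:
Op 1 fold_up: fold axis h@8; visible region now rows[0,8) x cols[0,16) = 8x16
Op 2 fold_down: fold axis h@4; visible region now rows[4,8) x cols[0,16) = 4x16
Op 3 fold_down: fold axis h@6; visible region now rows[6,8) x cols[0,16) = 2x16
Op 4 cut(1, 1): punch at orig (7,1); cuts so far [(7, 1)]; region rows[6,8) x cols[0,16) = 2x16
Unfold 1 (reflect across h@6): 2 holes -> [(4, 1), (7, 1)]
Unfold 2 (reflect across h@4): 4 holes -> [(0, 1), (3, 1), (4, 1), (7, 1)]
Unfold 3 (reflect across h@8): 8 holes -> [(0, 1), (3, 1), (4, 1), (7, 1), (8, 1), (11, 1), (12, 1), (15, 1)]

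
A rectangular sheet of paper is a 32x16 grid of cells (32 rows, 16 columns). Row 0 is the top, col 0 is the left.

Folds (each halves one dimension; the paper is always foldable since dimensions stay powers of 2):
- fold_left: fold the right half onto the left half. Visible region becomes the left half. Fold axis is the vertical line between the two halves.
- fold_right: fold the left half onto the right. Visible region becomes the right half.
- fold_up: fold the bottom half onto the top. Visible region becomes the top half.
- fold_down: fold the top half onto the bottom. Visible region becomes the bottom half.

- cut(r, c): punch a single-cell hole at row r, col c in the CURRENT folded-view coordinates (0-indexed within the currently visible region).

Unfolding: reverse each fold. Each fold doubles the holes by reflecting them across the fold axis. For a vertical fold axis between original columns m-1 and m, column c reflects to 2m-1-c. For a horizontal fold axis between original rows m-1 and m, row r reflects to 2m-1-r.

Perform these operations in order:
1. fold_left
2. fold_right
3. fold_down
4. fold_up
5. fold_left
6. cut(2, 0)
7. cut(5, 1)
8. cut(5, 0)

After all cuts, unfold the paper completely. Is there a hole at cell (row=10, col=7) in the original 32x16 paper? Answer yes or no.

Answer: yes

Derivation:
Op 1 fold_left: fold axis v@8; visible region now rows[0,32) x cols[0,8) = 32x8
Op 2 fold_right: fold axis v@4; visible region now rows[0,32) x cols[4,8) = 32x4
Op 3 fold_down: fold axis h@16; visible region now rows[16,32) x cols[4,8) = 16x4
Op 4 fold_up: fold axis h@24; visible region now rows[16,24) x cols[4,8) = 8x4
Op 5 fold_left: fold axis v@6; visible region now rows[16,24) x cols[4,6) = 8x2
Op 6 cut(2, 0): punch at orig (18,4); cuts so far [(18, 4)]; region rows[16,24) x cols[4,6) = 8x2
Op 7 cut(5, 1): punch at orig (21,5); cuts so far [(18, 4), (21, 5)]; region rows[16,24) x cols[4,6) = 8x2
Op 8 cut(5, 0): punch at orig (21,4); cuts so far [(18, 4), (21, 4), (21, 5)]; region rows[16,24) x cols[4,6) = 8x2
Unfold 1 (reflect across v@6): 6 holes -> [(18, 4), (18, 7), (21, 4), (21, 5), (21, 6), (21, 7)]
Unfold 2 (reflect across h@24): 12 holes -> [(18, 4), (18, 7), (21, 4), (21, 5), (21, 6), (21, 7), (26, 4), (26, 5), (26, 6), (26, 7), (29, 4), (29, 7)]
Unfold 3 (reflect across h@16): 24 holes -> [(2, 4), (2, 7), (5, 4), (5, 5), (5, 6), (5, 7), (10, 4), (10, 5), (10, 6), (10, 7), (13, 4), (13, 7), (18, 4), (18, 7), (21, 4), (21, 5), (21, 6), (21, 7), (26, 4), (26, 5), (26, 6), (26, 7), (29, 4), (29, 7)]
Unfold 4 (reflect across v@4): 48 holes -> [(2, 0), (2, 3), (2, 4), (2, 7), (5, 0), (5, 1), (5, 2), (5, 3), (5, 4), (5, 5), (5, 6), (5, 7), (10, 0), (10, 1), (10, 2), (10, 3), (10, 4), (10, 5), (10, 6), (10, 7), (13, 0), (13, 3), (13, 4), (13, 7), (18, 0), (18, 3), (18, 4), (18, 7), (21, 0), (21, 1), (21, 2), (21, 3), (21, 4), (21, 5), (21, 6), (21, 7), (26, 0), (26, 1), (26, 2), (26, 3), (26, 4), (26, 5), (26, 6), (26, 7), (29, 0), (29, 3), (29, 4), (29, 7)]
Unfold 5 (reflect across v@8): 96 holes -> [(2, 0), (2, 3), (2, 4), (2, 7), (2, 8), (2, 11), (2, 12), (2, 15), (5, 0), (5, 1), (5, 2), (5, 3), (5, 4), (5, 5), (5, 6), (5, 7), (5, 8), (5, 9), (5, 10), (5, 11), (5, 12), (5, 13), (5, 14), (5, 15), (10, 0), (10, 1), (10, 2), (10, 3), (10, 4), (10, 5), (10, 6), (10, 7), (10, 8), (10, 9), (10, 10), (10, 11), (10, 12), (10, 13), (10, 14), (10, 15), (13, 0), (13, 3), (13, 4), (13, 7), (13, 8), (13, 11), (13, 12), (13, 15), (18, 0), (18, 3), (18, 4), (18, 7), (18, 8), (18, 11), (18, 12), (18, 15), (21, 0), (21, 1), (21, 2), (21, 3), (21, 4), (21, 5), (21, 6), (21, 7), (21, 8), (21, 9), (21, 10), (21, 11), (21, 12), (21, 13), (21, 14), (21, 15), (26, 0), (26, 1), (26, 2), (26, 3), (26, 4), (26, 5), (26, 6), (26, 7), (26, 8), (26, 9), (26, 10), (26, 11), (26, 12), (26, 13), (26, 14), (26, 15), (29, 0), (29, 3), (29, 4), (29, 7), (29, 8), (29, 11), (29, 12), (29, 15)]
Holes: [(2, 0), (2, 3), (2, 4), (2, 7), (2, 8), (2, 11), (2, 12), (2, 15), (5, 0), (5, 1), (5, 2), (5, 3), (5, 4), (5, 5), (5, 6), (5, 7), (5, 8), (5, 9), (5, 10), (5, 11), (5, 12), (5, 13), (5, 14), (5, 15), (10, 0), (10, 1), (10, 2), (10, 3), (10, 4), (10, 5), (10, 6), (10, 7), (10, 8), (10, 9), (10, 10), (10, 11), (10, 12), (10, 13), (10, 14), (10, 15), (13, 0), (13, 3), (13, 4), (13, 7), (13, 8), (13, 11), (13, 12), (13, 15), (18, 0), (18, 3), (18, 4), (18, 7), (18, 8), (18, 11), (18, 12), (18, 15), (21, 0), (21, 1), (21, 2), (21, 3), (21, 4), (21, 5), (21, 6), (21, 7), (21, 8), (21, 9), (21, 10), (21, 11), (21, 12), (21, 13), (21, 14), (21, 15), (26, 0), (26, 1), (26, 2), (26, 3), (26, 4), (26, 5), (26, 6), (26, 7), (26, 8), (26, 9), (26, 10), (26, 11), (26, 12), (26, 13), (26, 14), (26, 15), (29, 0), (29, 3), (29, 4), (29, 7), (29, 8), (29, 11), (29, 12), (29, 15)]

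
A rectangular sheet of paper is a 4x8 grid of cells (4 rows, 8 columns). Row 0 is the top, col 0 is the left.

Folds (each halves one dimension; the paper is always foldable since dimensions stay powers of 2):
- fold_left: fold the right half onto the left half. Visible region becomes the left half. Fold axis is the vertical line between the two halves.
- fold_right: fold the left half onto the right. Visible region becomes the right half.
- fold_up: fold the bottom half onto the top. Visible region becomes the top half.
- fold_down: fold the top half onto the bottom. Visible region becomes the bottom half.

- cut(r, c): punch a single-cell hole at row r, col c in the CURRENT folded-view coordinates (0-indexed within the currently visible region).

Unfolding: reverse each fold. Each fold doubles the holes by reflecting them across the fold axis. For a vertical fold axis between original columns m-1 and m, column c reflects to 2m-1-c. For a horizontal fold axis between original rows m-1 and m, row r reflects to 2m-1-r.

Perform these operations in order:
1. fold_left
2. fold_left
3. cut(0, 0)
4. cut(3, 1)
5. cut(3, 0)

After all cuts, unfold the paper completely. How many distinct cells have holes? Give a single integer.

Op 1 fold_left: fold axis v@4; visible region now rows[0,4) x cols[0,4) = 4x4
Op 2 fold_left: fold axis v@2; visible region now rows[0,4) x cols[0,2) = 4x2
Op 3 cut(0, 0): punch at orig (0,0); cuts so far [(0, 0)]; region rows[0,4) x cols[0,2) = 4x2
Op 4 cut(3, 1): punch at orig (3,1); cuts so far [(0, 0), (3, 1)]; region rows[0,4) x cols[0,2) = 4x2
Op 5 cut(3, 0): punch at orig (3,0); cuts so far [(0, 0), (3, 0), (3, 1)]; region rows[0,4) x cols[0,2) = 4x2
Unfold 1 (reflect across v@2): 6 holes -> [(0, 0), (0, 3), (3, 0), (3, 1), (3, 2), (3, 3)]
Unfold 2 (reflect across v@4): 12 holes -> [(0, 0), (0, 3), (0, 4), (0, 7), (3, 0), (3, 1), (3, 2), (3, 3), (3, 4), (3, 5), (3, 6), (3, 7)]

Answer: 12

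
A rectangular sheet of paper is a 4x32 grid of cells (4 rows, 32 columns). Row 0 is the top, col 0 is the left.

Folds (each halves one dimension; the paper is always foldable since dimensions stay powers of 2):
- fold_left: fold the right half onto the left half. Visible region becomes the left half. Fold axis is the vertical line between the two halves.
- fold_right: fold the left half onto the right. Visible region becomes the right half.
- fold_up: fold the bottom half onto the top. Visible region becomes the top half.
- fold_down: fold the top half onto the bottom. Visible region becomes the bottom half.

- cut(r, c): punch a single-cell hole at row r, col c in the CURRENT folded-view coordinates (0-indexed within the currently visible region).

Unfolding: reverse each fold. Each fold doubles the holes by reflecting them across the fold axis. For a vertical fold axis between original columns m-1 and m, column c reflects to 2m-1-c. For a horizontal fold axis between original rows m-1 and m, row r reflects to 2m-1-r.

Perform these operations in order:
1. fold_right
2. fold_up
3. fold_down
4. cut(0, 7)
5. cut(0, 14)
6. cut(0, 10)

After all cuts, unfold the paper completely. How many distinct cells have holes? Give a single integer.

Op 1 fold_right: fold axis v@16; visible region now rows[0,4) x cols[16,32) = 4x16
Op 2 fold_up: fold axis h@2; visible region now rows[0,2) x cols[16,32) = 2x16
Op 3 fold_down: fold axis h@1; visible region now rows[1,2) x cols[16,32) = 1x16
Op 4 cut(0, 7): punch at orig (1,23); cuts so far [(1, 23)]; region rows[1,2) x cols[16,32) = 1x16
Op 5 cut(0, 14): punch at orig (1,30); cuts so far [(1, 23), (1, 30)]; region rows[1,2) x cols[16,32) = 1x16
Op 6 cut(0, 10): punch at orig (1,26); cuts so far [(1, 23), (1, 26), (1, 30)]; region rows[1,2) x cols[16,32) = 1x16
Unfold 1 (reflect across h@1): 6 holes -> [(0, 23), (0, 26), (0, 30), (1, 23), (1, 26), (1, 30)]
Unfold 2 (reflect across h@2): 12 holes -> [(0, 23), (0, 26), (0, 30), (1, 23), (1, 26), (1, 30), (2, 23), (2, 26), (2, 30), (3, 23), (3, 26), (3, 30)]
Unfold 3 (reflect across v@16): 24 holes -> [(0, 1), (0, 5), (0, 8), (0, 23), (0, 26), (0, 30), (1, 1), (1, 5), (1, 8), (1, 23), (1, 26), (1, 30), (2, 1), (2, 5), (2, 8), (2, 23), (2, 26), (2, 30), (3, 1), (3, 5), (3, 8), (3, 23), (3, 26), (3, 30)]

Answer: 24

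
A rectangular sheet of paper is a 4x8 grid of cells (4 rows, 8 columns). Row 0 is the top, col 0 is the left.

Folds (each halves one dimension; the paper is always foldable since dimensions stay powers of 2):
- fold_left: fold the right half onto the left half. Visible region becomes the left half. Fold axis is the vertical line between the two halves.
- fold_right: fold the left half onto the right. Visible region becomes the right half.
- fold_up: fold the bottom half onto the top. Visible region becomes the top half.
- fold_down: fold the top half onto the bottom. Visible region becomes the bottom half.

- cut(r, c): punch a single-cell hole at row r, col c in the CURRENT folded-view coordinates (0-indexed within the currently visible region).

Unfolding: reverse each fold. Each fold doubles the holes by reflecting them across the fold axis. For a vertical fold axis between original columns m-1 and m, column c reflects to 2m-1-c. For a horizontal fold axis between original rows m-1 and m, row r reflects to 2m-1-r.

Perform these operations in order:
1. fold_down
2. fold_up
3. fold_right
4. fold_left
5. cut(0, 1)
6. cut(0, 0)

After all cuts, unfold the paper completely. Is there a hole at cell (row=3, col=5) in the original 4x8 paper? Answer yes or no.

Answer: yes

Derivation:
Op 1 fold_down: fold axis h@2; visible region now rows[2,4) x cols[0,8) = 2x8
Op 2 fold_up: fold axis h@3; visible region now rows[2,3) x cols[0,8) = 1x8
Op 3 fold_right: fold axis v@4; visible region now rows[2,3) x cols[4,8) = 1x4
Op 4 fold_left: fold axis v@6; visible region now rows[2,3) x cols[4,6) = 1x2
Op 5 cut(0, 1): punch at orig (2,5); cuts so far [(2, 5)]; region rows[2,3) x cols[4,6) = 1x2
Op 6 cut(0, 0): punch at orig (2,4); cuts so far [(2, 4), (2, 5)]; region rows[2,3) x cols[4,6) = 1x2
Unfold 1 (reflect across v@6): 4 holes -> [(2, 4), (2, 5), (2, 6), (2, 7)]
Unfold 2 (reflect across v@4): 8 holes -> [(2, 0), (2, 1), (2, 2), (2, 3), (2, 4), (2, 5), (2, 6), (2, 7)]
Unfold 3 (reflect across h@3): 16 holes -> [(2, 0), (2, 1), (2, 2), (2, 3), (2, 4), (2, 5), (2, 6), (2, 7), (3, 0), (3, 1), (3, 2), (3, 3), (3, 4), (3, 5), (3, 6), (3, 7)]
Unfold 4 (reflect across h@2): 32 holes -> [(0, 0), (0, 1), (0, 2), (0, 3), (0, 4), (0, 5), (0, 6), (0, 7), (1, 0), (1, 1), (1, 2), (1, 3), (1, 4), (1, 5), (1, 6), (1, 7), (2, 0), (2, 1), (2, 2), (2, 3), (2, 4), (2, 5), (2, 6), (2, 7), (3, 0), (3, 1), (3, 2), (3, 3), (3, 4), (3, 5), (3, 6), (3, 7)]
Holes: [(0, 0), (0, 1), (0, 2), (0, 3), (0, 4), (0, 5), (0, 6), (0, 7), (1, 0), (1, 1), (1, 2), (1, 3), (1, 4), (1, 5), (1, 6), (1, 7), (2, 0), (2, 1), (2, 2), (2, 3), (2, 4), (2, 5), (2, 6), (2, 7), (3, 0), (3, 1), (3, 2), (3, 3), (3, 4), (3, 5), (3, 6), (3, 7)]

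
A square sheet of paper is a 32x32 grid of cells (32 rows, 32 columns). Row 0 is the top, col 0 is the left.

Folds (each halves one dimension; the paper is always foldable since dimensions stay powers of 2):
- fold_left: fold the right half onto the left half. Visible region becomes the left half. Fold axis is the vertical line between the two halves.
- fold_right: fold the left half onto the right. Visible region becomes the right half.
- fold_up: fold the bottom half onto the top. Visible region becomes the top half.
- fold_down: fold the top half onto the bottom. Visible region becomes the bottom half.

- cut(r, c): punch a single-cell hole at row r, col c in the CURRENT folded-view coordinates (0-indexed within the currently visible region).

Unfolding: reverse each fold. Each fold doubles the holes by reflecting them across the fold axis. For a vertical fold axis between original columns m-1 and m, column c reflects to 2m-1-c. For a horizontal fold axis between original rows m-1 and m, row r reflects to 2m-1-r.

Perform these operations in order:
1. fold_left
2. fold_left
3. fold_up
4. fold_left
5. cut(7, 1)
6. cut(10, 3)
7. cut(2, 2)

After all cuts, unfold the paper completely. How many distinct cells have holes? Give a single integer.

Answer: 48

Derivation:
Op 1 fold_left: fold axis v@16; visible region now rows[0,32) x cols[0,16) = 32x16
Op 2 fold_left: fold axis v@8; visible region now rows[0,32) x cols[0,8) = 32x8
Op 3 fold_up: fold axis h@16; visible region now rows[0,16) x cols[0,8) = 16x8
Op 4 fold_left: fold axis v@4; visible region now rows[0,16) x cols[0,4) = 16x4
Op 5 cut(7, 1): punch at orig (7,1); cuts so far [(7, 1)]; region rows[0,16) x cols[0,4) = 16x4
Op 6 cut(10, 3): punch at orig (10,3); cuts so far [(7, 1), (10, 3)]; region rows[0,16) x cols[0,4) = 16x4
Op 7 cut(2, 2): punch at orig (2,2); cuts so far [(2, 2), (7, 1), (10, 3)]; region rows[0,16) x cols[0,4) = 16x4
Unfold 1 (reflect across v@4): 6 holes -> [(2, 2), (2, 5), (7, 1), (7, 6), (10, 3), (10, 4)]
Unfold 2 (reflect across h@16): 12 holes -> [(2, 2), (2, 5), (7, 1), (7, 6), (10, 3), (10, 4), (21, 3), (21, 4), (24, 1), (24, 6), (29, 2), (29, 5)]
Unfold 3 (reflect across v@8): 24 holes -> [(2, 2), (2, 5), (2, 10), (2, 13), (7, 1), (7, 6), (7, 9), (7, 14), (10, 3), (10, 4), (10, 11), (10, 12), (21, 3), (21, 4), (21, 11), (21, 12), (24, 1), (24, 6), (24, 9), (24, 14), (29, 2), (29, 5), (29, 10), (29, 13)]
Unfold 4 (reflect across v@16): 48 holes -> [(2, 2), (2, 5), (2, 10), (2, 13), (2, 18), (2, 21), (2, 26), (2, 29), (7, 1), (7, 6), (7, 9), (7, 14), (7, 17), (7, 22), (7, 25), (7, 30), (10, 3), (10, 4), (10, 11), (10, 12), (10, 19), (10, 20), (10, 27), (10, 28), (21, 3), (21, 4), (21, 11), (21, 12), (21, 19), (21, 20), (21, 27), (21, 28), (24, 1), (24, 6), (24, 9), (24, 14), (24, 17), (24, 22), (24, 25), (24, 30), (29, 2), (29, 5), (29, 10), (29, 13), (29, 18), (29, 21), (29, 26), (29, 29)]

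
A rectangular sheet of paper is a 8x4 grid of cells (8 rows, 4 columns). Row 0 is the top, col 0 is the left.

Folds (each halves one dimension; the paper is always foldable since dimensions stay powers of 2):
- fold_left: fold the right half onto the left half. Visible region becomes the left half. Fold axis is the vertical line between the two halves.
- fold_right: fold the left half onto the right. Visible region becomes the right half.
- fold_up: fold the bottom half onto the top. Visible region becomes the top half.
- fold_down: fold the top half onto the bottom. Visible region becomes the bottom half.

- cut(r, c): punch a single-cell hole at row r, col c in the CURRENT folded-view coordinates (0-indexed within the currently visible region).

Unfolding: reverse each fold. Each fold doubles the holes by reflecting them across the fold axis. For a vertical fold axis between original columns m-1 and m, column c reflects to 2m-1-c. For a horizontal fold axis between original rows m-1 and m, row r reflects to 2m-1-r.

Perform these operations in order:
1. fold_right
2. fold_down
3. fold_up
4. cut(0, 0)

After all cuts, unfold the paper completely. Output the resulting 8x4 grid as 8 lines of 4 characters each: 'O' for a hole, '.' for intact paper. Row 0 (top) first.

Op 1 fold_right: fold axis v@2; visible region now rows[0,8) x cols[2,4) = 8x2
Op 2 fold_down: fold axis h@4; visible region now rows[4,8) x cols[2,4) = 4x2
Op 3 fold_up: fold axis h@6; visible region now rows[4,6) x cols[2,4) = 2x2
Op 4 cut(0, 0): punch at orig (4,2); cuts so far [(4, 2)]; region rows[4,6) x cols[2,4) = 2x2
Unfold 1 (reflect across h@6): 2 holes -> [(4, 2), (7, 2)]
Unfold 2 (reflect across h@4): 4 holes -> [(0, 2), (3, 2), (4, 2), (7, 2)]
Unfold 3 (reflect across v@2): 8 holes -> [(0, 1), (0, 2), (3, 1), (3, 2), (4, 1), (4, 2), (7, 1), (7, 2)]

Answer: .OO.
....
....
.OO.
.OO.
....
....
.OO.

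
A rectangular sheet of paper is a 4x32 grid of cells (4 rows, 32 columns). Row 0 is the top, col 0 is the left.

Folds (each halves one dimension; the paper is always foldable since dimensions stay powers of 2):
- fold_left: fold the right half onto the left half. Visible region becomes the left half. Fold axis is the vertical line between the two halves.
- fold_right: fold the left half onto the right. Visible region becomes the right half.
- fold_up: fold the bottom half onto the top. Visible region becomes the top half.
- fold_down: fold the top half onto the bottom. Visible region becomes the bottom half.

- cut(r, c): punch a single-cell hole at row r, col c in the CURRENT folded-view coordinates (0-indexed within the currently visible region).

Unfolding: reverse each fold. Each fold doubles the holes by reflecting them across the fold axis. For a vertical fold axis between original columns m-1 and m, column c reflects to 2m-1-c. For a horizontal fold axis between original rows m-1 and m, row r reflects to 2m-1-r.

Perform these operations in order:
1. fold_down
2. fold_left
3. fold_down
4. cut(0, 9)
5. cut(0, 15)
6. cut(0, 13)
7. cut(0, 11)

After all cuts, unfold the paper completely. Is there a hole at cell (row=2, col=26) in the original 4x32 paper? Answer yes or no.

Answer: no

Derivation:
Op 1 fold_down: fold axis h@2; visible region now rows[2,4) x cols[0,32) = 2x32
Op 2 fold_left: fold axis v@16; visible region now rows[2,4) x cols[0,16) = 2x16
Op 3 fold_down: fold axis h@3; visible region now rows[3,4) x cols[0,16) = 1x16
Op 4 cut(0, 9): punch at orig (3,9); cuts so far [(3, 9)]; region rows[3,4) x cols[0,16) = 1x16
Op 5 cut(0, 15): punch at orig (3,15); cuts so far [(3, 9), (3, 15)]; region rows[3,4) x cols[0,16) = 1x16
Op 6 cut(0, 13): punch at orig (3,13); cuts so far [(3, 9), (3, 13), (3, 15)]; region rows[3,4) x cols[0,16) = 1x16
Op 7 cut(0, 11): punch at orig (3,11); cuts so far [(3, 9), (3, 11), (3, 13), (3, 15)]; region rows[3,4) x cols[0,16) = 1x16
Unfold 1 (reflect across h@3): 8 holes -> [(2, 9), (2, 11), (2, 13), (2, 15), (3, 9), (3, 11), (3, 13), (3, 15)]
Unfold 2 (reflect across v@16): 16 holes -> [(2, 9), (2, 11), (2, 13), (2, 15), (2, 16), (2, 18), (2, 20), (2, 22), (3, 9), (3, 11), (3, 13), (3, 15), (3, 16), (3, 18), (3, 20), (3, 22)]
Unfold 3 (reflect across h@2): 32 holes -> [(0, 9), (0, 11), (0, 13), (0, 15), (0, 16), (0, 18), (0, 20), (0, 22), (1, 9), (1, 11), (1, 13), (1, 15), (1, 16), (1, 18), (1, 20), (1, 22), (2, 9), (2, 11), (2, 13), (2, 15), (2, 16), (2, 18), (2, 20), (2, 22), (3, 9), (3, 11), (3, 13), (3, 15), (3, 16), (3, 18), (3, 20), (3, 22)]
Holes: [(0, 9), (0, 11), (0, 13), (0, 15), (0, 16), (0, 18), (0, 20), (0, 22), (1, 9), (1, 11), (1, 13), (1, 15), (1, 16), (1, 18), (1, 20), (1, 22), (2, 9), (2, 11), (2, 13), (2, 15), (2, 16), (2, 18), (2, 20), (2, 22), (3, 9), (3, 11), (3, 13), (3, 15), (3, 16), (3, 18), (3, 20), (3, 22)]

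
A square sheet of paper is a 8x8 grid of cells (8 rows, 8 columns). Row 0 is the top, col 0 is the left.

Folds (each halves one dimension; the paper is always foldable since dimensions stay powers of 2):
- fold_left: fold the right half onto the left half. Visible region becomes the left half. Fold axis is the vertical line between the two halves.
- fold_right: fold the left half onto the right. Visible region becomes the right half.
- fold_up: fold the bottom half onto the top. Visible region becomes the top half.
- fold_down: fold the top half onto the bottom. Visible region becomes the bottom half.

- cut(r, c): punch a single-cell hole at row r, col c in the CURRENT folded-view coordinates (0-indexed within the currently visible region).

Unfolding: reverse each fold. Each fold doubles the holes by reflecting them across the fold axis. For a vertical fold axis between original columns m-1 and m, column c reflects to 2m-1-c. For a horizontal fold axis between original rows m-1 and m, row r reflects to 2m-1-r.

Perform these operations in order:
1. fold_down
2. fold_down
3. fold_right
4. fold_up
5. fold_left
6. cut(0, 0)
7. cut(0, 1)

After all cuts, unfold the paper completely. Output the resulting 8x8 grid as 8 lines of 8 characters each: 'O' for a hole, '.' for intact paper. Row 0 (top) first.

Op 1 fold_down: fold axis h@4; visible region now rows[4,8) x cols[0,8) = 4x8
Op 2 fold_down: fold axis h@6; visible region now rows[6,8) x cols[0,8) = 2x8
Op 3 fold_right: fold axis v@4; visible region now rows[6,8) x cols[4,8) = 2x4
Op 4 fold_up: fold axis h@7; visible region now rows[6,7) x cols[4,8) = 1x4
Op 5 fold_left: fold axis v@6; visible region now rows[6,7) x cols[4,6) = 1x2
Op 6 cut(0, 0): punch at orig (6,4); cuts so far [(6, 4)]; region rows[6,7) x cols[4,6) = 1x2
Op 7 cut(0, 1): punch at orig (6,5); cuts so far [(6, 4), (6, 5)]; region rows[6,7) x cols[4,6) = 1x2
Unfold 1 (reflect across v@6): 4 holes -> [(6, 4), (6, 5), (6, 6), (6, 7)]
Unfold 2 (reflect across h@7): 8 holes -> [(6, 4), (6, 5), (6, 6), (6, 7), (7, 4), (7, 5), (7, 6), (7, 7)]
Unfold 3 (reflect across v@4): 16 holes -> [(6, 0), (6, 1), (6, 2), (6, 3), (6, 4), (6, 5), (6, 6), (6, 7), (7, 0), (7, 1), (7, 2), (7, 3), (7, 4), (7, 5), (7, 6), (7, 7)]
Unfold 4 (reflect across h@6): 32 holes -> [(4, 0), (4, 1), (4, 2), (4, 3), (4, 4), (4, 5), (4, 6), (4, 7), (5, 0), (5, 1), (5, 2), (5, 3), (5, 4), (5, 5), (5, 6), (5, 7), (6, 0), (6, 1), (6, 2), (6, 3), (6, 4), (6, 5), (6, 6), (6, 7), (7, 0), (7, 1), (7, 2), (7, 3), (7, 4), (7, 5), (7, 6), (7, 7)]
Unfold 5 (reflect across h@4): 64 holes -> [(0, 0), (0, 1), (0, 2), (0, 3), (0, 4), (0, 5), (0, 6), (0, 7), (1, 0), (1, 1), (1, 2), (1, 3), (1, 4), (1, 5), (1, 6), (1, 7), (2, 0), (2, 1), (2, 2), (2, 3), (2, 4), (2, 5), (2, 6), (2, 7), (3, 0), (3, 1), (3, 2), (3, 3), (3, 4), (3, 5), (3, 6), (3, 7), (4, 0), (4, 1), (4, 2), (4, 3), (4, 4), (4, 5), (4, 6), (4, 7), (5, 0), (5, 1), (5, 2), (5, 3), (5, 4), (5, 5), (5, 6), (5, 7), (6, 0), (6, 1), (6, 2), (6, 3), (6, 4), (6, 5), (6, 6), (6, 7), (7, 0), (7, 1), (7, 2), (7, 3), (7, 4), (7, 5), (7, 6), (7, 7)]

Answer: OOOOOOOO
OOOOOOOO
OOOOOOOO
OOOOOOOO
OOOOOOOO
OOOOOOOO
OOOOOOOO
OOOOOOOO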